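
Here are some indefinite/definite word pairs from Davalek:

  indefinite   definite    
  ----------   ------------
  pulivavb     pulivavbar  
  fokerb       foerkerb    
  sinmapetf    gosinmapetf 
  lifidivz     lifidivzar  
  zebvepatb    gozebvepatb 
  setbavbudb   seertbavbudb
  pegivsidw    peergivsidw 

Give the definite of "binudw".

biernudw

"binudw" has second-to-last letter 'd'. The stems whose second-to-last letter is 'd' (pegivsidw → peergivsidw, setbavbudb → seertbavbudb) insert -er- after the first vowel.
The other patterns: stems whose second-to-last letter is 't' add the prefix go-; stems whose second-to-last letter is 'v' add -ar.
So binudw → biernudw.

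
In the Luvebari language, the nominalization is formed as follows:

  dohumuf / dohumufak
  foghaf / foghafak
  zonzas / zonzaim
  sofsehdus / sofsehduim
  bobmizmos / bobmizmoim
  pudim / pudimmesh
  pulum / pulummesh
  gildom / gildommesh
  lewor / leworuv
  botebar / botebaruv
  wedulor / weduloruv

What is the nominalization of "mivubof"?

mivubofak

foghaf and zonzas both have last vowel 'a' yet inflect differently (foghafak, zonzaim), so the last vowel is not what conditions the rule; the final letter is.
"mivubof" ends in -f. The stems ending in -f (dohumuf → dohumufak, foghaf → foghafak) add -ak.
The other patterns: stems ending in -s drop the final letter and add -im; stems ending in -m double the final consonant and add -esh; stems ending in -r add -uv.
So mivubof → mivubofak.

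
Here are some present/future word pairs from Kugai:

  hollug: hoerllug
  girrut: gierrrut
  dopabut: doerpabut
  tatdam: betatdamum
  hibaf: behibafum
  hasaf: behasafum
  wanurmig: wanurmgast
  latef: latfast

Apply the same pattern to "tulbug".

tuerlbug

hollug and wanurmig both end in -g yet inflect differently (hoerllug, wanurmgast), so the final letter is not what conditions the rule; the last vowel is.
"tulbug" has last vowel 'u'. The stems whose last vowel is 'u' (hollug → hoerllug, girrut → gierrrut, dopabut → doerpabut) insert -er- after the first vowel.
So tulbug → tuerlbug.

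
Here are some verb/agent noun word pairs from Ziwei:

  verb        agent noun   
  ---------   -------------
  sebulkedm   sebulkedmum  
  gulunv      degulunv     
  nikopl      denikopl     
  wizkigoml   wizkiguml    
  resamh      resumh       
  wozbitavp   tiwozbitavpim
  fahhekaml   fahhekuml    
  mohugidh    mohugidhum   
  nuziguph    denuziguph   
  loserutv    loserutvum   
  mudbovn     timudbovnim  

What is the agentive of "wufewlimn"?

wufewlumn

"wufewlimn" has second-to-last letter 'm'. The stems whose second-to-last letter is 'm' (fahhekaml → fahhekuml, resamh → resumh, wizkigoml → wizkiguml) change the last vowel to 'u'.
The other patterns: stems whose second-to-last letter is 'n' or 'p' add the prefix de-; stems whose second-to-last letter is 'v' add ti- … -im around the stem; stems whose second-to-last letter is 'd' or 't' add -um.
So wufewlimn → wufewlumn.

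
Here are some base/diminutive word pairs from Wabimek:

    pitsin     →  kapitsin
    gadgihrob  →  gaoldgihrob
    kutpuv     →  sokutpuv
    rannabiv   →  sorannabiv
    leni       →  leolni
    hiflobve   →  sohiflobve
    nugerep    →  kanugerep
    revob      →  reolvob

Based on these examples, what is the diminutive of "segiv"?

sosegiv

"segiv" ends in -v. The stems ending in -v (kutpuv → sokutpuv, rannabiv → sorannabiv) add the prefix so-.
The other patterns: stems ending in -b or -i insert -ol- after the first vowel; stems ending in -n or -p add the prefix ka-.
So segiv → sosegiv.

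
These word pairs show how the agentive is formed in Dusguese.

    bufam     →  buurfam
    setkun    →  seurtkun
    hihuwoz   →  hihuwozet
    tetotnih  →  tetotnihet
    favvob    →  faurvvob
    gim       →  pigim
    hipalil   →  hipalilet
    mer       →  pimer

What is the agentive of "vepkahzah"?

vepkahzahet

gim and bufam both end in -m yet inflect differently (pigim, buurfam), so the final letter is not what conditions the rule; the number of vowels is.
"vepkahzah" has 3 vowels. The stems with 3 vowels (hipalil → hipalilet, tetotnih → tetotnihet, hihuwoz → hihuwozet) add -et.
The other patterns: stems with 1 vowel add the prefix pi-; stems with 2 vowels insert -ur- after the first vowel.
So vepkahzah → vepkahzahet.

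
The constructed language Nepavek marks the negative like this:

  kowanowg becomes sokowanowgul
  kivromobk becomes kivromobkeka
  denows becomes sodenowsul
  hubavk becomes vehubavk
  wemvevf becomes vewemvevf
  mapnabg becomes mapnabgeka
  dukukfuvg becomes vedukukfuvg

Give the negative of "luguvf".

"luguvf" has second-to-last letter 'v'. The stems whose second-to-last letter is 'v' (dukukfuvg → vedukukfuvg, wemvevf → vewemvevf, hubavk → vehubavk) add the prefix ve-.
The other patterns: stems whose second-to-last letter is 'w' add so- … -ul around the stem; stems whose second-to-last letter is 'b' add -eka.
So luguvf → veluguvf.

veluguvf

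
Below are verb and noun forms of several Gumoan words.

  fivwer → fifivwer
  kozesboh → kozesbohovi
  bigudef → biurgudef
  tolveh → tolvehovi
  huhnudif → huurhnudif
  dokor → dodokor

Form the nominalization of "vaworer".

fivwer and bigudef both have last vowel 'e' yet inflect differently (fifivwer, biurgudef), so the last vowel is not what conditions the rule; the final letter is.
"vaworer" ends in -r. The stems ending in -r (dokor → dodokor, fivwer → fifivwer) repeat the first consonant+vowel as a prefix.
So vaworer → vavaworer.

vavaworer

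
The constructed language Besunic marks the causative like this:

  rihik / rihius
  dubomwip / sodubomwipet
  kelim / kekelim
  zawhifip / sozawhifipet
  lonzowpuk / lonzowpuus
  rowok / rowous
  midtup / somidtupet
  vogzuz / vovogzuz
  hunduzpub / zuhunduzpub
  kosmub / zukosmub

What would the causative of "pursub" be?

vogzuz and midtup both have last vowel 'u' yet inflect differently (vovogzuz, somidtupet), so the last vowel is not what conditions the rule; the final letter is.
"pursub" ends in -b. The stems ending in -b (hunduzpub → zuhunduzpub, kosmub → zukosmub) add the prefix zu-.
So pursub → zupursub.

zupursub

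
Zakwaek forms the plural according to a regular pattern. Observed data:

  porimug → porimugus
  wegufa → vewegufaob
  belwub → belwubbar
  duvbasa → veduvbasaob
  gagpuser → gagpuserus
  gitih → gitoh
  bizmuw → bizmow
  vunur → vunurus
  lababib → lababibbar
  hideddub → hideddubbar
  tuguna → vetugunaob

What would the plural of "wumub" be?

wumubbar

"wumub" ends in -b. The stems ending in -b (lababib → lababibbar, belwub → belwubbar, hideddub → hideddubbar) double the final consonant and add -ar.
So wumub → wumubbar.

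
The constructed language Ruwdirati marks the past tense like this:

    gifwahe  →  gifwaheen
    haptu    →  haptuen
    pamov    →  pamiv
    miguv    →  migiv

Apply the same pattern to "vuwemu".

vuwemuen

haptu and miguv both have last vowel 'u' yet inflect differently (haptuen, migiv), so the last vowel is not what conditions the rule; whether the stem ends in a vowel or a consonant is.
"vuwemu" ends in a vowel. The stems ending in a vowel (haptu → haptuen, gifwahe → gifwaheen) add -en.
The other pattern: stems ending in a consonant change the last vowel to 'i'.
So vuwemu → vuwemuen.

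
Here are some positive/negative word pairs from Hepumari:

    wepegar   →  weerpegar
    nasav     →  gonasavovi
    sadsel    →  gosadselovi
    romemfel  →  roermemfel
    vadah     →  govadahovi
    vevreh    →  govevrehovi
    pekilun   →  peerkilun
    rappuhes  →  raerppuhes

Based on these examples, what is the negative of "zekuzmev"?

sadsel and romemfel both end in -l yet inflect differently (gosadselovi, roermemfel), so the final letter is not what conditions the rule; the number of vowels is.
"zekuzmev" has 3 vowels. The stems with 3 vowels (rappuhes → raerppuhes, pekilun → peerkilun, romemfel → roermemfel) insert -er- after the first vowel.
The other pattern: stems with 2 vowels add go- … -ovi around the stem.
So zekuzmev → zeerkuzmev.

zeerkuzmev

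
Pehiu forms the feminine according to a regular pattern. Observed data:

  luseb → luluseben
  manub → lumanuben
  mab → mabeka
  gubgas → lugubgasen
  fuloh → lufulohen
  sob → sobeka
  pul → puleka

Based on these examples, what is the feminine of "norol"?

lunorolen

sob and luseb both end in -b yet inflect differently (sobeka, luluseben), so the final letter is not what conditions the rule; the number of vowels is.
"norol" has 2 vowels. The stems with 2 vowels (gubgas → lugubgasen, luseb → luluseben, manub → lumanuben) add lu- … -en around the stem.
The other pattern: stems with 1 vowel add -eka.
So norol → lunorolen.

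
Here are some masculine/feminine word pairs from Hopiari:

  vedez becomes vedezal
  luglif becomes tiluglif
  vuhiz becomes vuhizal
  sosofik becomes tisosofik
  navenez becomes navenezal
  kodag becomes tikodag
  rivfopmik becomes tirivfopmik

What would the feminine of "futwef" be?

vuhiz and luglif both have last vowel 'i' yet inflect differently (vuhizal, tiluglif), so the last vowel is not what conditions the rule; the final letter is.
"futwef" ends in -f. The one such stem in the data (luglif → tiluglif) adds the prefix ti-, so the same rule applies.
So futwef → tifutwef.

tifutwef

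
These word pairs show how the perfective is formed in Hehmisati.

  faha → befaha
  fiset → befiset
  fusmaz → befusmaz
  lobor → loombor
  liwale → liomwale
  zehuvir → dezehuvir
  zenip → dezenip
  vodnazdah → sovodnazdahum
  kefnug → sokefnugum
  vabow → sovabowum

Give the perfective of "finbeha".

"finbeha" begins with f-. The stems beginning with f- (faha → befaha, fiset → befiset, fusmaz → befusmaz) add the prefix be-.
So finbeha → befinbeha.

befinbeha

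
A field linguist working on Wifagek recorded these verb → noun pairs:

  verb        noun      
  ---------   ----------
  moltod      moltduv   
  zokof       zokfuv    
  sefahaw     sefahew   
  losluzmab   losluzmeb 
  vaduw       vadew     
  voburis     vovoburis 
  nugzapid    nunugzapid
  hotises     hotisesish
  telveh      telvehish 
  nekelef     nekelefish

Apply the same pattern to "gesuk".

gesek

"gesuk" has last vowel 'u'. The one such stem in the data (vaduw → vadew) changes the last vowel to 'e' (as do sefahaw, losluzmab), so the same rule applies.
So gesuk → gesek.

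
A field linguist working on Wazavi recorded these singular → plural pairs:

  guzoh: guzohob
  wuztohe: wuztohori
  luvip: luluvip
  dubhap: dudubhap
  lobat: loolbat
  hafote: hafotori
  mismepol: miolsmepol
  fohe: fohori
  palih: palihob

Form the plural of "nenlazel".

"nenlazel" ends in -l. The one such stem in the data (mismepol → miolsmepol) inserts -ol- after the first vowel (as does lobat), so the same rule applies.
So nenlazel → neolnlazel.

neolnlazel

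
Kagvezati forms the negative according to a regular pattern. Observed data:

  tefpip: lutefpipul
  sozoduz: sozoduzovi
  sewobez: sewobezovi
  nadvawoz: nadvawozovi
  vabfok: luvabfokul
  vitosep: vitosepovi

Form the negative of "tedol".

lutedolul

tefpip and vitosep both end in -p yet inflect differently (lutefpipul, vitosepovi), so the final letter is not what conditions the rule; the number of vowels is.
"tedol" has 2 vowels. The stems with 2 vowels (tefpip → lutefpipul, vabfok → luvabfokul) add lu- … -ul around the stem.
The other pattern: stems with 3 vowels add -ovi.
So tedol → lutedolul.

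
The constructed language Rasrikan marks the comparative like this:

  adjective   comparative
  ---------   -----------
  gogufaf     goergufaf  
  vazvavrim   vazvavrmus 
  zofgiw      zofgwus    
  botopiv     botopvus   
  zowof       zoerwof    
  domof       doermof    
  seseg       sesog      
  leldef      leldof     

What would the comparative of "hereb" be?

leldef and gogufaf both end in -f yet inflect differently (leldof, goergufaf), so the final letter is not what conditions the rule; the last vowel is.
"hereb" has last vowel 'e'. The stems whose last vowel is 'e' (seseg → sesog, leldef → leldof) change the last vowel to 'o'.
The other patterns: stems whose last vowel is 'i' delete the last vowel and add -us; stems whose last vowel is 'a' or 'o' insert -er- after the first vowel.
So hereb → herob.

herob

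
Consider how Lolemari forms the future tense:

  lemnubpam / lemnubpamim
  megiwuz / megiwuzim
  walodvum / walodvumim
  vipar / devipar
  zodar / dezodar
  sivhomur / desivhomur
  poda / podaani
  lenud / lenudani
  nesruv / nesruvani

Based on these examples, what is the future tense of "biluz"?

biluzim

lemnubpam and vipar both have last vowel 'a' yet inflect differently (lemnubpamim, devipar), so the last vowel is not what conditions the rule; the final letter is.
"biluz" ends in -z. The one such stem in the data (megiwuz → megiwuzim) adds -im, so the same rule applies.
So biluz → biluzim.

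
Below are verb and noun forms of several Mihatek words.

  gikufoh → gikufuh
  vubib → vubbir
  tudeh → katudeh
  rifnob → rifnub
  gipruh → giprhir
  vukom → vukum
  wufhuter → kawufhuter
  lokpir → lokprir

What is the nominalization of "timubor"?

timubur

vubib and rifnob both end in -b yet inflect differently (vubbir, rifnub), so the final letter is not what conditions the rule; the last vowel is.
"timubor" has last vowel 'o'. The stems whose last vowel is 'o' (rifnob → rifnub, gikufoh → gikufuh, vukom → vukum) change the last vowel to 'u'.
So timubor → timubur.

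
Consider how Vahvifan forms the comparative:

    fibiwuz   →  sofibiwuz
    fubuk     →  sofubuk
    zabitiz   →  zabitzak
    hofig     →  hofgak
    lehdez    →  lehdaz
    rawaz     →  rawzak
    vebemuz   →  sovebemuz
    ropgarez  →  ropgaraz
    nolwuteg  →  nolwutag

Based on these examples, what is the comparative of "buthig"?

"buthig" has last vowel 'i'. The stems whose last vowel is 'i' (hofig → hofgak, zabitiz → zabitzak) delete the last vowel and add -ak.
The other patterns: stems whose last vowel is 'e' change the last vowel to 'a'; stems whose last vowel is 'u' add the prefix so-.
So buthig → buthgak.

buthgak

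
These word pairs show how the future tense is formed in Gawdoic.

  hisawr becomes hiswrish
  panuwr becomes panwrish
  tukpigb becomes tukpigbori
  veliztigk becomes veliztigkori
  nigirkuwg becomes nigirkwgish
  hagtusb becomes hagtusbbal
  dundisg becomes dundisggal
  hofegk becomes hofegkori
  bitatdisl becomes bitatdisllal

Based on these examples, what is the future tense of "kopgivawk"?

"kopgivawk" has second-to-last letter 'w'. The stems whose second-to-last letter is 'w' (nigirkuwg → nigirkwgish, hisawr → hiswrish, panuwr → panwrish) delete the last vowel and add -ish.
So kopgivawk → kopgivwkish.

kopgivwkish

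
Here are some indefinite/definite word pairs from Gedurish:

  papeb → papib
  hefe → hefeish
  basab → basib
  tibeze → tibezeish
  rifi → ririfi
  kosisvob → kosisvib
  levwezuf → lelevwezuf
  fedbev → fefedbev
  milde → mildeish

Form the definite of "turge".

turgeish

"turge" ends in -e. The stems ending in -e (milde → mildeish, hefe → hefeish, tibeze → tibezeish) add -ish.
So turge → turgeish.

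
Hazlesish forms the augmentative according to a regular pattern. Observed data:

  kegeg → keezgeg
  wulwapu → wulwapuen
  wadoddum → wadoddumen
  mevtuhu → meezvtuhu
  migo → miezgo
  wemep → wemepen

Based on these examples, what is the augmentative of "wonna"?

wulwapu and mevtuhu both end in -u yet inflect differently (wulwapuen, meezvtuhu), so the final letter is not what conditions the rule; the first letter is.
"wonna" begins with w-. The stems beginning with w- (wemep → wemepen, wadoddum → wadoddumen, wulwapu → wulwapuen) add -en.
So wonna → wonnaen.

wonnaen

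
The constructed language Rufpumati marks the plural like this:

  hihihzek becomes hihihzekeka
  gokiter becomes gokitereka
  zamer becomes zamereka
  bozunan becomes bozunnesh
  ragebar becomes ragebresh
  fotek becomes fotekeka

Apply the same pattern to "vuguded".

vugudedeka

gokiter and ragebar both end in -r yet inflect differently (gokitereka, ragebresh), so the final letter is not what conditions the rule; the last vowel is.
"vuguded" has last vowel 'e'. The stems whose last vowel is 'e' (hihihzek → hihihzekeka, gokiter → gokitereka, fotek → fotekeka) add -eka.
So vuguded → vugudedeka.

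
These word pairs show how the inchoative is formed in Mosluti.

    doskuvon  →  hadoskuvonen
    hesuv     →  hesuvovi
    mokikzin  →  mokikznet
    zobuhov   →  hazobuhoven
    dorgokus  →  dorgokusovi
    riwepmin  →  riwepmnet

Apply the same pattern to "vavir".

zobuhov and hesuv both end in -v yet inflect differently (hazobuhoven, hesuvovi), so the final letter is not what conditions the rule; the last vowel is.
"vavir" has last vowel 'i'. The stems whose last vowel is 'i' (mokikzin → mokikznet, riwepmin → riwepmnet) delete the last vowel and add -et.
The other patterns: stems whose last vowel is 'o' add ha- … -en around the stem; stems whose last vowel is 'u' add -ovi.
So vavir → vavret.

vavret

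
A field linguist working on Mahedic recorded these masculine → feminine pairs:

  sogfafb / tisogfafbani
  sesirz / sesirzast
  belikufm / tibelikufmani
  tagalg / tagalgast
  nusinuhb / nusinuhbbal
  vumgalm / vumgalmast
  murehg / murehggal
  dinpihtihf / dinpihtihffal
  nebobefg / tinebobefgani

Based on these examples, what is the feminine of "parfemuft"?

tiparfemuftani

nebobefg and murehg both end in -g yet inflect differently (tinebobefgani, murehggal), so the final letter is not what conditions the rule; the second-to-last letter is.
"parfemuft" has second-to-last letter 'f'. The stems whose second-to-last letter is 'f' (belikufm → tibelikufmani, sogfafb → tisogfafbani, nebobefg → tinebobefgani) add ti- … -ani around the stem.
The other patterns: stems whose second-to-last letter is 'h' double the final consonant and add -al; stems whose second-to-last letter is 'l' or 'r' add -ast.
So parfemuft → tiparfemuftani.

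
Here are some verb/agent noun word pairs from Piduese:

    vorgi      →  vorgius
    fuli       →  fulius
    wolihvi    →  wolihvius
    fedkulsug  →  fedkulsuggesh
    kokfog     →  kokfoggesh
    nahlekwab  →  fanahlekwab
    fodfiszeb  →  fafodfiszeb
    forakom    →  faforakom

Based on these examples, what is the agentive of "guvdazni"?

"guvdazni" ends in -i. The stems ending in -i (vorgi → vorgius, fuli → fulius, wolihvi → wolihvius) add -us.
The other patterns: stems ending in -g double the final consonant and add -esh; stems ending in -b or -m add the prefix fa-.
So guvdazni → guvdaznius.

guvdaznius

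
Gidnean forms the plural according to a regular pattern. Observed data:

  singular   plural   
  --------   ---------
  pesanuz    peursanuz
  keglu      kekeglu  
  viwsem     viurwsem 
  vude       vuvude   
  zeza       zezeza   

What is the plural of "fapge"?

fafapge

pesanuz and keglu both have last vowel 'u' yet inflect differently (peursanuz, kekeglu), so the last vowel is not what conditions the rule; whether the stem ends in a vowel or a consonant is.
"fapge" ends in a vowel. The stems ending in a vowel (zeza → zezeza, keglu → kekeglu, vude → vuvude) repeat the first consonant+vowel as a prefix.
The other pattern: stems ending in a consonant insert -ur- after the first vowel.
So fapge → fafapge.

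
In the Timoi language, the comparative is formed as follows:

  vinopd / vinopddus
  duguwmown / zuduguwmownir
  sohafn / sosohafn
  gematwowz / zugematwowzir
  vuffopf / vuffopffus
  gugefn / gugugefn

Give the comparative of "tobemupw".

gugefn and duguwmown both end in -n yet inflect differently (gugugefn, zuduguwmownir), so the final letter is not what conditions the rule; the second-to-last letter is.
"tobemupw" has second-to-last letter 'p'. The stems whose second-to-last letter is 'p' (vuffopf → vuffopffus, vinopd → vinopddus) double the final consonant and add -us.
So tobemupw → tobemupwwus.

tobemupwwus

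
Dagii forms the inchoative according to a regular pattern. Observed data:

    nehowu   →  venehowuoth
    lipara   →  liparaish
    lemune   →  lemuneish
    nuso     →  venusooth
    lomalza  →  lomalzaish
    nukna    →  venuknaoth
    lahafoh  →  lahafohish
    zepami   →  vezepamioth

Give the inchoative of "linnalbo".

"linnalbo" begins with l-. The stems beginning with l- (lomalza → lomalzaish, lemune → lemuneish, lipara → liparaish) add -ish.
The other pattern: stems beginning with n- or z- add ve- … -oth around the stem.
So linnalbo → linnalboish.

linnalboish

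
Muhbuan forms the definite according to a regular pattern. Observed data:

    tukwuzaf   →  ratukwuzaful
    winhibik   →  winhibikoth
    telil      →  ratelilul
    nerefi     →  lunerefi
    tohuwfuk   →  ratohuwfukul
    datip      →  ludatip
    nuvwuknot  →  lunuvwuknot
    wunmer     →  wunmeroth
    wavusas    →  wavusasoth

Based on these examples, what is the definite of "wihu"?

"wihu" begins with w-. The stems beginning with w- (wunmer → wunmeroth, winhibik → winhibikoth, wavusas → wavusasoth) add -oth.
So wihu → wihuoth.

wihuoth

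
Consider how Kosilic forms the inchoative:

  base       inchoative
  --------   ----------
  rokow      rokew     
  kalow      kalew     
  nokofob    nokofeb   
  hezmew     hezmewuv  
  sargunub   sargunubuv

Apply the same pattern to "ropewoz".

ropewez

"ropewoz" has last vowel 'o'. The stems whose last vowel is 'o' (rokow → rokew, kalow → kalew, nokofob → nokofeb) change the last vowel to 'e'.
So ropewoz → ropewez.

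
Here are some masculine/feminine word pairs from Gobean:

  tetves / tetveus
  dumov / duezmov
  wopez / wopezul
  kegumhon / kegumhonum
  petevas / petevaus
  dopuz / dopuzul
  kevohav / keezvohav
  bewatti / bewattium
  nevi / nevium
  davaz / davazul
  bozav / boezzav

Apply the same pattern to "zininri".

"zininri" ends in -i. The stems ending in -i (bewatti → bewattium, nevi → nevium) add -um.
So zininri → zininrium.

zininrium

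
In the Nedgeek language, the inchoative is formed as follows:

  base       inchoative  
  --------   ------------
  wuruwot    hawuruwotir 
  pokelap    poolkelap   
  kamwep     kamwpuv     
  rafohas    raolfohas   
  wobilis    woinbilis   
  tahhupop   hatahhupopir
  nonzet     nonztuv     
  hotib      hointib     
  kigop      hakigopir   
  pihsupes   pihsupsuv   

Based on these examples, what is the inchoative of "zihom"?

hazihomir

wobilis and rafohas both end in -s yet inflect differently (woinbilis, raolfohas), so the final letter is not what conditions the rule; the last vowel is.
"zihom" has last vowel 'o'. The stems whose last vowel is 'o' (tahhupop → hatahhupopir, kigop → hakigopir, wuruwot → hawuruwotir) add ha- … -ir around the stem.
The other patterns: stems whose last vowel is 'i' insert -in- after the first vowel; stems whose last vowel is 'a' insert -ol- after the first vowel; stems whose last vowel is 'e' delete the last vowel and add -uv.
So zihom → hazihomir.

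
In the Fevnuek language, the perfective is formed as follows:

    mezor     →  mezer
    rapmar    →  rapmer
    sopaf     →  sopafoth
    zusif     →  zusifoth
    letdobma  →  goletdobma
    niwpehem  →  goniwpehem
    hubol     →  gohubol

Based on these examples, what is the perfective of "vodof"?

vodofoth

rapmar and sopaf both have last vowel 'a' yet inflect differently (rapmer, sopafoth), so the last vowel is not what conditions the rule; the final letter is.
"vodof" ends in -f. The stems ending in -f (sopaf → sopafoth, zusif → zusifoth) add -oth.
The other patterns: stems ending in -r change the last vowel to 'e'; stems ending in -a, -l or -m add the prefix go-.
So vodof → vodofoth.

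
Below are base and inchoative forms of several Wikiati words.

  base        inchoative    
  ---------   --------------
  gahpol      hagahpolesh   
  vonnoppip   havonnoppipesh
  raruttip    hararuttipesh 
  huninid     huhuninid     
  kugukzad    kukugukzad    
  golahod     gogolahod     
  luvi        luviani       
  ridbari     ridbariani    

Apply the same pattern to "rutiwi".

vonnoppip and huninid both have last vowel 'i' yet inflect differently (havonnoppipesh, huhuninid), so the last vowel is not what conditions the rule; the final letter is.
"rutiwi" ends in -i. The stems ending in -i (luvi → luviani, ridbari → ridbariani) add -ani.
So rutiwi → rutiwiani.

rutiwiani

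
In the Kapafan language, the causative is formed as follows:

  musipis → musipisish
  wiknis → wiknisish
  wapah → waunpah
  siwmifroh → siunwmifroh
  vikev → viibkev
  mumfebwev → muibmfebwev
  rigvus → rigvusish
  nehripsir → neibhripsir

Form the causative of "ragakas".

ragakasish

wiknis and nehripsir both have last vowel 'i' yet inflect differently (wiknisish, neibhripsir), so the last vowel is not what conditions the rule; the final letter is.
"ragakas" ends in -s. The stems ending in -s (wiknis → wiknisish, rigvus → rigvusish, musipis → musipisish) add -ish.
So ragakas → ragakasish.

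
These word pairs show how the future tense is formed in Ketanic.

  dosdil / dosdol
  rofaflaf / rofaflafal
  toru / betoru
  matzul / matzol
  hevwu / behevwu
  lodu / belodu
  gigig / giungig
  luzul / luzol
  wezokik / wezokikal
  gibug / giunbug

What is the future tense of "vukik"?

"vukik" ends in -k. The one such stem in the data (wezokik → wezokikal) adds -al, so the same rule applies.
So vukik → vukikal.

vukikal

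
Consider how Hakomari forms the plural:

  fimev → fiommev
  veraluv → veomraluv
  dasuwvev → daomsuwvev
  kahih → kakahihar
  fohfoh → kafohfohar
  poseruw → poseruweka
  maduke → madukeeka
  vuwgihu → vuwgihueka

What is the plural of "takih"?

veraluv and poseruw both have last vowel 'u' yet inflect differently (veomraluv, poseruweka), so the last vowel is not what conditions the rule; the final letter is.
"takih" ends in -h. The stems ending in -h (kahih → kakahihar, fohfoh → kafohfohar) add ka- … -ar around the stem.
The other patterns: stems ending in -v insert -om- after the first vowel; stems ending in -e, -u or -w add -eka.
So takih → katakihar.

katakihar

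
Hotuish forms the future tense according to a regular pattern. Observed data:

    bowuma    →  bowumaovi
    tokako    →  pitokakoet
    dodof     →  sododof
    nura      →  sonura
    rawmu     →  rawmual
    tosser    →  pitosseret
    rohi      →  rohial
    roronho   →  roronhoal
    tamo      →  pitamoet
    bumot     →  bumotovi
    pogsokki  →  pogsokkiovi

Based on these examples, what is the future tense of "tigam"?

rohi and pogsokki both end in -i yet inflect differently (rohial, pogsokkiovi), so the final letter is not what conditions the rule; the first letter is.
"tigam" begins with t-. The stems beginning with t- (tokako → pitokakoet, tamo → pitamoet, tosser → pitosseret) add pi- … -et around the stem.
The other patterns: stems beginning with r- add -al; stems beginning with b- or p- add -ovi; stems beginning with d- or n- add the prefix so-.
So tigam → pitigamet.

pitigamet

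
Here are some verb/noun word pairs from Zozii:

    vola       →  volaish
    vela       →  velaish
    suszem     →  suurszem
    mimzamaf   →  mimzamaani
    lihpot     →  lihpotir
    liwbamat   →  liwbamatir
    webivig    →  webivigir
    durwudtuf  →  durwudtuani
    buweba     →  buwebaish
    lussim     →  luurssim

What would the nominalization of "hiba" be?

vela and mimzamaf both have last vowel 'a' yet inflect differently (velaish, mimzamaani), so the last vowel is not what conditions the rule; the final letter is.
"hiba" ends in -a. The stems ending in -a (vela → velaish, buweba → buwebaish, vola → volaish) add -ish.
The other patterns: stems ending in -f drop the final letter and add -ani; stems ending in -m insert -ur- after the first vowel; stems ending in -g or -t add -ir.
So hiba → hibaish.

hibaish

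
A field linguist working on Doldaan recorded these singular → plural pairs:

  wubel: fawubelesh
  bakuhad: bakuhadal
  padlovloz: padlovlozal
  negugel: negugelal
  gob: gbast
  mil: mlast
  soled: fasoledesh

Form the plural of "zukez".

"zukez" has 2 vowels. The stems with 2 vowels (wubel → fawubelesh, soled → fasoledesh) add fa- … -esh around the stem.
The other patterns: stems with 1 vowel delete the last vowel and add -ast; stems with 3 vowels add -al.
So zukez → fazukezesh.

fazukezesh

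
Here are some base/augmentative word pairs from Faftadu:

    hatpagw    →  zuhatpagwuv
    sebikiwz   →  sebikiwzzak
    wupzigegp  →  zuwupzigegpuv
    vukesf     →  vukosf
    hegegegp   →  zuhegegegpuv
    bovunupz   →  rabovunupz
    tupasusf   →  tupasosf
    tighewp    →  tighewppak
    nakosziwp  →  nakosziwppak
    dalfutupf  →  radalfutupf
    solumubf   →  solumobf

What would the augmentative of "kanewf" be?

kanewffak

hegegegp and tighewp both end in -p yet inflect differently (zuhegegegpuv, tighewppak), so the final letter is not what conditions the rule; the second-to-last letter is.
"kanewf" has second-to-last letter 'w'. The stems whose second-to-last letter is 'w' (tighewp → tighewppak, nakosziwp → nakosziwppak, sebikiwz → sebikiwzzak) double the final consonant and add -ak.
So kanewf → kanewffak.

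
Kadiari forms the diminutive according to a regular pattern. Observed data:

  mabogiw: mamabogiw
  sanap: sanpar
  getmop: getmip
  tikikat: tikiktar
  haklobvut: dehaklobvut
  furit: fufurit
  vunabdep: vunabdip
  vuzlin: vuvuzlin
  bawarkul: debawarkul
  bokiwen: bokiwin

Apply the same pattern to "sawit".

sasawit

"sawit" has last vowel 'i'. The stems whose last vowel is 'i' (mabogiw → mamabogiw, furit → fufurit, vuzlin → vuvuzlin) repeat the first consonant+vowel as a prefix.
The other patterns: stems whose last vowel is 'u' add the prefix de-; stems whose last vowel is 'a' delete the last vowel and add -ar; stems whose last vowel is 'e' or 'o' change the last vowel to 'i'.
So sawit → sasawit.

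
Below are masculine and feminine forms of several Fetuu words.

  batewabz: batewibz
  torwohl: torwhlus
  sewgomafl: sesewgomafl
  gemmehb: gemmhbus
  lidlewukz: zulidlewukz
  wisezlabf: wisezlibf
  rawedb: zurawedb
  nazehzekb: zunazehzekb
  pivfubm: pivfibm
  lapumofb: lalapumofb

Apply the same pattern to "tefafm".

tetefafm

torwohl and sewgomafl both end in -l yet inflect differently (torwhlus, sesewgomafl), so the final letter is not what conditions the rule; the second-to-last letter is.
"tefafm" has second-to-last letter 'f'. The stems whose second-to-last letter is 'f' (sewgomafl → sesewgomafl, lapumofb → lalapumofb) repeat the first consonant+vowel as a prefix.
So tefafm → tetefafm.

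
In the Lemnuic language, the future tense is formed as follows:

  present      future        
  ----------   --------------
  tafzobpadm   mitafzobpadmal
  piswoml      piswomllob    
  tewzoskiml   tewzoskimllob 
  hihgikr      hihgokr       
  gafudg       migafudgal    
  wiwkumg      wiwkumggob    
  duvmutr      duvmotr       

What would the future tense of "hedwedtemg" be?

hedwedtemggob

gafudg and wiwkumg both end in -g yet inflect differently (migafudgal, wiwkumggob), so the final letter is not what conditions the rule; the second-to-last letter is.
"hedwedtemg" has second-to-last letter 'm'. The stems whose second-to-last letter is 'm' (piswoml → piswomllob, wiwkumg → wiwkumggob, tewzoskiml → tewzoskimllob) double the final consonant and add -ob.
So hedwedtemg → hedwedtemggob.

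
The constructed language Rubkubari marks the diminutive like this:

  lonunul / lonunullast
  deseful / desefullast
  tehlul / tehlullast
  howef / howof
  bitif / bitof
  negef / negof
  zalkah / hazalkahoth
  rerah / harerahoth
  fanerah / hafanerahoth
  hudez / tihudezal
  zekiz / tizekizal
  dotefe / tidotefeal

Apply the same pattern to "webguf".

howef and hudez both have last vowel 'e' yet inflect differently (howof, tihudezal), so the last vowel is not what conditions the rule; the final letter is.
"webguf" ends in -f. The stems ending in -f (howef → howof, bitif → bitof, negef → negof) change the last vowel to 'o'.
The other patterns: stems ending in -l double the final consonant and add -ast; stems ending in -h add ha- … -oth around the stem; stems ending in -e or -z add ti- … -al around the stem.
So webguf → webgof.

webgof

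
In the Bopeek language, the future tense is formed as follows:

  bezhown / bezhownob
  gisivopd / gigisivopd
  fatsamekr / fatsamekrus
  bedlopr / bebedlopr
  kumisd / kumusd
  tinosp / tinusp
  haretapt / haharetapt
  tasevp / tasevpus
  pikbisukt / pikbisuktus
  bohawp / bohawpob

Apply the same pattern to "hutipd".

huhutipd

tinosp and bohawp both end in -p yet inflect differently (tinusp, bohawpob), so the final letter is not what conditions the rule; the second-to-last letter is.
"hutipd" has second-to-last letter 'p'. The stems whose second-to-last letter is 'p' (gisivopd → gigisivopd, bedlopr → bebedlopr, haretapt → haharetapt) repeat the first consonant+vowel as a prefix.
The other patterns: stems whose second-to-last letter is 's' change the last vowel to 'u'; stems whose second-to-last letter is 'w' add -ob; stems whose second-to-last letter is 'k' or 'v' add -us.
So hutipd → huhutipd.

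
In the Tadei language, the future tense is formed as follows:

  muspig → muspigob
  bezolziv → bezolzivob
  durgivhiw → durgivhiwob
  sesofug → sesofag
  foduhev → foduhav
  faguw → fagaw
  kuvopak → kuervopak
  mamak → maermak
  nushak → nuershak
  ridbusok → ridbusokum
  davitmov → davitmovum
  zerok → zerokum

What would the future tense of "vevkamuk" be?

vevkamak

muspig and sesofug both end in -g yet inflect differently (muspigob, sesofag), so the final letter is not what conditions the rule; the last vowel is.
"vevkamuk" has last vowel 'u'. The stems whose last vowel is 'u' (sesofug → sesofag, faguw → fagaw) change the last vowel to 'a'.
The other patterns: stems whose last vowel is 'i' add -ob; stems whose last vowel is 'a' insert -er- after the first vowel; stems whose last vowel is 'o' add -um.
So vevkamuk → vevkamak.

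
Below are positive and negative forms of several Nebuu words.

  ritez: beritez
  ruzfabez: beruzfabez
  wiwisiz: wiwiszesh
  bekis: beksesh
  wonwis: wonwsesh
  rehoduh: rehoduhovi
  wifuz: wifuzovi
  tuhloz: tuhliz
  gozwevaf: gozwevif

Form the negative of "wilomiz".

wilomzesh

ritez and wiwisiz both end in -z yet inflect differently (beritez, wiwiszesh), so the final letter is not what conditions the rule; the last vowel is.
"wilomiz" has last vowel 'i'. The stems whose last vowel is 'i' (wiwisiz → wiwiszesh, bekis → beksesh, wonwis → wonwsesh) delete the last vowel and add -esh.
So wilomiz → wilomzesh.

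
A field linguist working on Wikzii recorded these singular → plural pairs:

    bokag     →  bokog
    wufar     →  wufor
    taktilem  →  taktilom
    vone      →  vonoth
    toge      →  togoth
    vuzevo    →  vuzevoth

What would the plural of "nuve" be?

nuvoth

taktilem and vone both have last vowel 'e' yet inflect differently (taktilom, vonoth), so the last vowel is not what conditions the rule; whether the stem ends in a vowel or a consonant is.
"nuve" ends in a vowel. The stems ending in a vowel (vone → vonoth, toge → togoth, vuzevo → vuzevoth) drop the final letter and add -oth.
The other pattern: stems ending in a consonant change the last vowel to 'o'.
So nuve → nuvoth.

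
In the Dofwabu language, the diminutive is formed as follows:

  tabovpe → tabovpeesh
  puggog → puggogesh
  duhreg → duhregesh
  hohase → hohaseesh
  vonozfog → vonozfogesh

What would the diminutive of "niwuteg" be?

Every pair shown (tabovpe → tabovpeesh, puggog → puggogesh, duhreg → duhregesh, …) follows the same rule: add -esh.
So niwuteg → niwutegesh.

niwutegesh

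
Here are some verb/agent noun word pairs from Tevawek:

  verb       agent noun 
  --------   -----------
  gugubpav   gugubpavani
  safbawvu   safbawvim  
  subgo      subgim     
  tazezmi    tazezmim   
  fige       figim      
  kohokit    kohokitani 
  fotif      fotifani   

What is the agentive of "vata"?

fotif and tazezmi both have last vowel 'i' yet inflect differently (fotifani, tazezmim), so the last vowel is not what conditions the rule; whether the stem ends in a vowel or a consonant is.
"vata" ends in a vowel. The stems ending in a vowel (subgo → subgim, fige → figim, safbawvu → safbawvim) drop the final letter and add -im.
So vata → vatim.

vatim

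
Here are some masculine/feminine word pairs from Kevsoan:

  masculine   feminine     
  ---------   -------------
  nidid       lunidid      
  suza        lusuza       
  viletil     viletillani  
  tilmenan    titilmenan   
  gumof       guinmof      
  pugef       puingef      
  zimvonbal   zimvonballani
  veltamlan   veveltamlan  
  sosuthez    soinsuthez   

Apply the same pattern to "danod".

ludanod

zimvonbal and suza both have last vowel 'a' yet inflect differently (zimvonballani, lusuza), so the last vowel is not what conditions the rule; the final letter is.
"danod" ends in -d. The one such stem in the data (nidid → lunidid) adds the prefix lu-, so the same rule applies.
So danod → ludanod.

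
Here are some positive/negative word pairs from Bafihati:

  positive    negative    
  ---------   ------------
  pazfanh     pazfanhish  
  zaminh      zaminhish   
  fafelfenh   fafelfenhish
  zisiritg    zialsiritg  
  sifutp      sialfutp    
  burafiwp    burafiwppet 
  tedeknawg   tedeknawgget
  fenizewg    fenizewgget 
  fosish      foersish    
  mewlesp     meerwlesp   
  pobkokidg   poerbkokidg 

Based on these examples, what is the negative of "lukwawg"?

"lukwawg" has second-to-last letter 'w'. The stems whose second-to-last letter is 'w' (burafiwp → burafiwppet, tedeknawg → tedeknawgget, fenizewg → fenizewgget) double the final consonant and add -et.
The other patterns: stems whose second-to-last letter is 'n' add -ish; stems whose second-to-last letter is 't' insert -al- after the first vowel; stems whose second-to-last letter is 'd' or 's' insert -er- after the first vowel.
So lukwawg → lukwawgget.

lukwawgget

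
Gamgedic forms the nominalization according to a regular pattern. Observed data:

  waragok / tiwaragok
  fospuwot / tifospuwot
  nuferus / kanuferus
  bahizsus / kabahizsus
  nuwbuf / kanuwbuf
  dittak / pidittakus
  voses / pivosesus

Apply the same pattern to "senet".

"senet" has last vowel 'e'. The one such stem in the data (voses → pivosesus) adds pi- … -us around the stem, so the same rule applies.
So senet → pisenetus.

pisenetus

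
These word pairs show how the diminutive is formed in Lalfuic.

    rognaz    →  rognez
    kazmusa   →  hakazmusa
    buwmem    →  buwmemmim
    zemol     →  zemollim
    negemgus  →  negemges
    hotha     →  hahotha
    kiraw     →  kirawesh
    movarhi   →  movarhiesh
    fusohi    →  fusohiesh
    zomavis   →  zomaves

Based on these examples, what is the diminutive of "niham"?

"niham" ends in -m. The one such stem in the data (buwmem → buwmemmim) doubles the final consonant and adds -im (as does zemol), so the same rule applies.
The other patterns: stems ending in -i or -w add -esh; stems ending in -a add the prefix ha-; stems ending in -s or -z change the last vowel to 'e'.
So niham → nihammim.

nihammim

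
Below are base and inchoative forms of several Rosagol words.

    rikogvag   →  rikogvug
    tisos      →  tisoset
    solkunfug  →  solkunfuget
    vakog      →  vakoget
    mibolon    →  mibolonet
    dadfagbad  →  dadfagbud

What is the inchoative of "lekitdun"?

lekitdunet

rikogvag and vakog both end in -g yet inflect differently (rikogvug, vakoget), so the final letter is not what conditions the rule; the last vowel is.
"lekitdun" has last vowel 'u'. The one such stem in the data (solkunfug → solkunfuget) adds -et, so the same rule applies.
The other pattern: stems whose last vowel is 'a' change the last vowel to 'u'.
So lekitdun → lekitdunet.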